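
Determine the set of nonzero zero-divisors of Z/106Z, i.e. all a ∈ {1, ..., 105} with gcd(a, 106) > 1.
nonzero zero-divisors of Z/106Z = {2, 4, 6, 8, 10, 12, 14, 16, 18, 20, 22, 24, 26, 28, 30, 32, 34, 36, 38, 40, 42, 44, 46, 48, 50, 52, 53, 54, 56, 58, 60, 62, 64, 66, 68, 70, 72, 74, 76, 78, 80, 82, 84, 86, 88, 90, 92, 94, 96, 98, 100, 102, 104}

An element a ∈ Z/106Z (with a ≠ 0) is a zero-divisor iff gcd(a, 106) > 1 (because a is a unit precisely when gcd(a, n) = 1, and in Z/nZ every nonzero, non-unit element is a zero-divisor). Scan a = 1, ..., 105 and keep those with gcd(a, 106) > 1:
  gcd(2, 106) = 2, gcd(4, 106) = 2, gcd(6, 106) = 2, gcd(8, 106) = 2, gcd(10, 106) = 2, gcd(12, 106) = 2, gcd(14, 106) = 2, gcd(16, 106) = 2, gcd(18, 106) = 2, gcd(20, 106) = 2, gcd(22, 106) = 2, gcd(24, 106) = 2, gcd(26, 106) = 2, gcd(28, 106) = 2, gcd(30, 106) = 2, gcd(32, 106) = 2, gcd(34, 106) = 2, gcd(36, 106) = 2, gcd(38, 106) = 2, gcd(40, 106) = 2, gcd(42, 106) = 2, gcd(44, 106) = 2, gcd(46, 106) = 2, gcd(48, 106) = 2, gcd(50, 106) = 2, gcd(52, 106) = 2, gcd(53, 106) = 53, gcd(54, 106) = 2, gcd(56, 106) = 2, gcd(58, 106) = 2, gcd(60, 106) = 2, gcd(62, 106) = 2, gcd(64, 106) = 2, gcd(66, 106) = 2, gcd(68, 106) = 2, gcd(70, 106) = 2, gcd(72, 106) = 2, gcd(74, 106) = 2, gcd(76, 106) = 2, gcd(78, 106) = 2, gcd(80, 106) = 2, gcd(82, 106) = 2, gcd(84, 106) = 2, gcd(86, 106) = 2, gcd(88, 106) = 2, gcd(90, 106) = 2, gcd(92, 106) = 2, gcd(94, 106) = 2, gcd(96, 106) = 2, gcd(98, 106) = 2, gcd(100, 106) = 2, gcd(102, 106) = 2, gcd(104, 106) = 2.
All other a ∈ {1, ..., 105} have gcd(a, 106) = 1 and are units. So the nonzero zero-divisors are exactly the 53 values of a appearing in this scan.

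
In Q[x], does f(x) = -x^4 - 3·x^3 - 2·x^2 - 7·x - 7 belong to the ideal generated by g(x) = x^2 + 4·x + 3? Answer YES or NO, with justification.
NO

In Q[x] the ideal (g) consists of all multiples of g, so f ∈ (g) iff g | f, i.e. iff the remainder of f on division by g is 0. Divide f by g (g is monic, so eliminate the leading term of the running remainder at each step):
  leading term -x^4: subtract (-x^2)·g(x) = -x^4 - 4·x^3 - 3·x^2, leaving x^3 + x^2 - 7·x - 7
  leading term x^3: subtract (x)·g(x) = x^3 + 4·x^2 + 3·x, leaving -3·x^2 - 10·x - 7
  leading term -3·x^2: subtract (-3)·g(x) = -3·x^2 - 12·x - 9, leaving 2·x + 2
The remainder r(x) = 2·x + 2 ≠ 0 (and deg r < deg g), so g ∤ f, i.e. f ∉ (g).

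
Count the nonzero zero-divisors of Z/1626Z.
Z/1626Z has 1085 nonzero zero-divisors

In Z/1626Z each nonzero element is either a unit (gcd with 1626 is 1) or a zero-divisor (gcd > 1). The number of units is φ(1626): factorise 1626 = 2 · 3 · 271, so φ(1626) = (2 − 1) · (3 − 1) · (271 − 1) = 1 · 2 · 270 = 540. The nonzero elements number 1626 − 1 = 1625. Hence the nonzero zero-divisors number 1625 − 540 = 1085.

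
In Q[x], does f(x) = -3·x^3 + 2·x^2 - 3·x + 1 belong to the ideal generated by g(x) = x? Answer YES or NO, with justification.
NO

In Q[x] the ideal (g) consists of all multiples of g, so f ∈ (g) iff g | f, i.e. iff the remainder of f on division by g is 0. Divide f by g (g is monic, so eliminate the leading term of the running remainder at each step):
  leading term -3·x^3: subtract (-3·x^2)·g(x) = -3·x^3, leaving 2·x^2 - 3·x + 1
  leading term 2·x^2: subtract (2·x)·g(x) = 2·x^2, leaving 1 - 3·x
  leading term -3·x: subtract (-3)·g(x) = -3·x, leaving 1
The remainder r(x) = 1 ≠ 0 (and deg r < deg g), so g ∤ f, i.e. f ∉ (g).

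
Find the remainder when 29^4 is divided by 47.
Use repeated squaring. Binary(4) = 100. Walk through the bits of the exponent 4 left-to-right: at each bit after the leading one, square the running value, then multiply by 29 if the bit is 1 (always reducing mod 47):
  bit 1 = 1 (leading): start with 29.
  bit 2 = 0: square 29^2 = 841 ≡ 42 (mod 47).
  bit 3 = 0: square 42^2 = 1764 ≡ 25 (mod 47).
Final value: 29^4 ≡ 25 (mod 47).

Final answer: 25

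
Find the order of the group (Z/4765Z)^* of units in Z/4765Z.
(Z/4765Z)^* consists of the classes a with gcd(a, 4765) = 1, so its order is φ(4765). φ is multiplicative, with φ(p^e) = p^e − p^(e−1). Factorise 4765 = 5 · 953. Then
  φ(4765) = (5 − 1) · (953 − 1) = 4 · 952 = 3808.
Thus |(Z/4765Z)^*| = 3808.

Final answer: |(Z/4765Z)^*| = 3808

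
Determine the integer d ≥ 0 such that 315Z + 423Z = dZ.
(315, 423) = (9); d = 9

In the PID Z, (a, b) is generated by gcd(a, b). Compute gcd(423, 315) with the extended Euclidean algorithm, tracking rows (r, s, t) with s·423 + t·315 = r:
  row A: (423, 1, 0)   [1·423 + 0·315 = 423]
  row B: (315, 0, 1)   [0·423 + 1·315 = 315]
  423 = 1·315 + 108   → row C = row A − 1·row B = (108, 1, −1)   [check: 1·423 − 1·315 = 108]
  315 = 2·108 + 99   → row D = row B − 2·row C = (99, −2, 3)   [check: −2·423 + 3·315 = 99]
  108 = 1·99 + 9   → row E = row C − 1·row D = (9, 3, −4)   [check: 3·423 − 4·315 = 9]
  99 = 11·9 + 0   → remainder 0, stop. gcd = 9 (last nonzero row E).
So gcd(315, 423) = 9, with Bézout identity 3·423 − 4·315 = 9. Containment (⊇): the Bézout identity exhibits 9 as an element of (315, 423), giving (9) ⊆ (315, 423). Containment (⊆): since 9 | 315 and 9 | 423 (315 = 9·35, 423 = 9·47), every Z-linear combination of 315 and 423 is divisible by 9, so (315, 423) ⊆ (9). Therefore (315, 423) = (9), d = 9.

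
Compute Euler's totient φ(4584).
φ(4584) = 1520

φ is multiplicative, with φ(p^e) = p^e − p^(e−1). Factorise 4584 = 2^3 · 3 · 191. Then
  φ(4584) = (2^3 − 2^2) · (3 − 1) · (191 − 1) = 4 · 2 · 190 = 1520.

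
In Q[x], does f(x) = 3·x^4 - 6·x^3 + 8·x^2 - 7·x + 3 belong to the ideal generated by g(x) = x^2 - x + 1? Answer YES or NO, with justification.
In Q[x] the ideal (g) consists of all multiples of g, so f ∈ (g) iff g | f, i.e. iff the remainder of f on division by g is 0. Divide f by g (g is monic, so eliminate the leading term of the running remainder at each step):
  leading term 3·x^4: subtract (3·x^2)·g(x) = 3·x^4 - 3·x^3 + 3·x^2, leaving -3·x^3 + 5·x^2 - 7·x + 3
  leading term -3·x^3: subtract (-3·x)·g(x) = -3·x^3 + 3·x^2 - 3·x, leaving 2·x^2 - 4·x + 3
  leading term 2·x^2: subtract (2)·g(x) = 2·x^2 - 2·x + 2, leaving 1 - 2·x
The remainder r(x) = 1 - 2·x ≠ 0 (and deg r < deg g), so g ∤ f, i.e. f ∉ (g).

Final answer: NO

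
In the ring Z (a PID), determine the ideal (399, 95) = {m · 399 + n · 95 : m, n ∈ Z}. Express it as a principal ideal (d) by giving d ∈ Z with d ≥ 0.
(399, 95) = (19); d = 19

In the PID Z, (a, b) is generated by gcd(a, b). Compute gcd(399, 95) with the extended Euclidean algorithm, tracking rows (r, s, t) with s·399 + t·95 = r:
  row A: (399, 1, 0)   [1·399 + 0·95 = 399]
  row B: (95, 0, 1)   [0·399 + 1·95 = 95]
  399 = 4·95 + 19   → row C = row A − 4·row B = (19, 1, −4)   [check: 1·399 − 4·95 = 19]
  95 = 5·19 + 0   → remainder 0, stop. gcd = 19 (last nonzero row C).
So gcd(399, 95) = 19, with Bézout identity 1·399 − 4·95 = 19. Containment (⊇): the Bézout identity exhibits 19 as an element of (399, 95), giving (19) ⊆ (399, 95). Containment (⊆): since 19 | 399 and 19 | 95 (399 = 19·21, 95 = 19·5), every Z-linear combination of 399 and 95 is divisible by 19, so (399, 95) ⊆ (19). Therefore (399, 95) = (19), d = 19.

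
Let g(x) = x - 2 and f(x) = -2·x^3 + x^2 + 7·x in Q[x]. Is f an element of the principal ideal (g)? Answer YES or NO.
In Q[x] the ideal (g) consists of all multiples of g, so f ∈ (g) iff g | f, i.e. iff the remainder of f on division by g is 0. Divide f by g (g is monic, so eliminate the leading term of the running remainder at each step):
  leading term -2·x^3: subtract (-2·x^2)·g(x) = -2·x^3 + 4·x^2, leaving -3·x^2 + 7·x
  leading term -3·x^2: subtract (-3·x)·g(x) = -3·x^2 + 6·x, leaving x
  leading term x: subtract (1)·g(x) = x - 2, leaving 2
The remainder r(x) = 2 ≠ 0 (and deg r < deg g), so g ∤ f, i.e. f ∉ (g).

Final answer: NO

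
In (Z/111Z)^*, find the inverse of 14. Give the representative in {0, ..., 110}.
14^(−1) ≡ 8 (mod 111)

Apply the extended Euclidean algorithm to (111, 14), tracking rows (r, s, t) with s·111 + t·14 = r. Each division r_prev = q·r_cur + r_new produces the new row as (previous row) − q·(current row):
  row A: (111, 1, 0)   [1·111 + 0·14 = 111]
  row B: (14, 0, 1)   [0·111 + 1·14 = 14]
  111 = 7·14 + 13   → row C = row A − 7·row B = (13, 1, −7)   [check: 1·111 − 7·14 = 13]
  14 = 1·13 + 1   → row D = row B − 1·row C = (1, −1, 8)   [check: −1·111 + 8·14 = 1]
  13 = 13·1 + 0   → remainder 0, stop. gcd = 1 (last nonzero row D).
The gcd is 1, so 14 is invertible mod 111. The last nonzero row gives −1·111 + 8·14 = 1, so t = 8. So 14^(−1) ≡ 8 (mod 111). Verify: 14 · 8 = 112 ≡ 1 (mod 111). ✓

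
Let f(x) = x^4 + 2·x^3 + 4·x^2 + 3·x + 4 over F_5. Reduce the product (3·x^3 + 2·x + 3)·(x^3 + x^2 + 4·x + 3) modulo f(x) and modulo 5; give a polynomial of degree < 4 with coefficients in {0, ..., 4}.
a · b ≡ x^3 + x^2 + x + 2 (mod f(x))

Multiply as integer polynomials: a · b = 3·x^6 + 3·x^5 + 14·x^4 + 14·x^3 + 11·x^2 + 18·x + 9. Reducing coefficients mod 5: a · b ≡ 3·x^6 + 3·x^5 + 4·x^4 + 4·x^3 + x^2 + 3·x + 4. Now divide by f(x) = x^4 + 2·x^3 + 4·x^2 + 3·x + 4 in F_5[x], eliminating the leading term at each step:
  leading term 3·x^6: subtract (3·x^2)·f(x) = 3·x^6 + x^5 + 2·x^4 + 4·x^3 + 2·x^2, leaving 2·x^5 + 2·x^4 + 4·x^2 + 3·x + 4 (coefficients mod 5)
  leading term 2·x^5: subtract (2·x)·f(x) = 2·x^5 + 4·x^4 + 3·x^3 + x^2 + 3·x, leaving 3·x^4 + 2·x^3 + 3·x^2 + 4 (coefficients mod 5)
  leading term 3·x^4: subtract (3)·f(x) = 3·x^4 + x^3 + 2·x^2 + 4·x + 2, leaving x^3 + x^2 + x + 2 (coefficients mod 5)
The degree is now < 4, so this is the remainder. Hence a · b ≡ x^3 + x^2 + x + 2 in F_5[x]/(f).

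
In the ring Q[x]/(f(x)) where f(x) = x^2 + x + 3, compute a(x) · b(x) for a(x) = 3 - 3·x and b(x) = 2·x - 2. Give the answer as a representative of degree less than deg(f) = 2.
a · b ≡ 18·x + 12 (mod f(x))

First multiply in Q[x] without reducing: a · b = -6·x^2 + 12·x - 6. Now divide by f(x) = x^2 + x + 3, eliminating the leading term at each step:
  leading term -6·x^2: subtract (-6)·f(x) = -6·x^2 - 6·x - 18, leaving 18·x + 12
The degree is now < 2, so this is the remainder. Hence a · b ≡ 18·x + 12 in Q[x]/(f).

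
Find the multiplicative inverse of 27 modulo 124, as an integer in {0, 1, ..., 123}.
27^(−1) ≡ 23 (mod 124)

Apply the extended Euclidean algorithm to (124, 27), tracking rows (r, s, t) with s·124 + t·27 = r. Each division r_prev = q·r_cur + r_new produces the new row as (previous row) − q·(current row):
  row A: (124, 1, 0)   [1·124 + 0·27 = 124]
  row B: (27, 0, 1)   [0·124 + 1·27 = 27]
  124 = 4·27 + 16   → row C = row A − 4·row B = (16, 1, −4)   [check: 1·124 − 4·27 = 16]
  27 = 1·16 + 11   → row D = row B − 1·row C = (11, −1, 5)   [check: −1·124 + 5·27 = 11]
  16 = 1·11 + 5   → row E = row C − 1·row D = (5, 2, −9)   [check: 2·124 − 9·27 = 5]
  11 = 2·5 + 1   → row F = row D − 2·row E = (1, −5, 23)   [check: −5·124 + 23·27 = 1]
  5 = 5·1 + 0   → remainder 0, stop. gcd = 1 (last nonzero row F).
The gcd is 1, so 27 is invertible mod 124. The last nonzero row gives −5·124 + 23·27 = 1, so t = 23. So 27^(−1) ≡ 23 (mod 124). Verify: 27 · 23 = 621 ≡ 1 (mod 124). ✓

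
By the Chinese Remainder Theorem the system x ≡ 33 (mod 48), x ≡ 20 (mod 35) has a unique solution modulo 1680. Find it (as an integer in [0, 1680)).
The moduli 48, 35 are pairwise coprime, so by the CRT there is a unique solution mod 48·35 = 1680.
Solve by successive substitution. Start with x ≡ 33 (mod 48).
  Combine with x ≡ 20 (mod 35): write x = 33 + 48·t and require 33 + 48·t ≡ 20 (mod 35), i.e. 48·t ≡ 20 − 33 ≡ 22 (mod 35). Since 48^(−1) ≡ 27 (mod 35) (48 ≡ 13 (mod 35)), t ≡ 27·22 ≡ 34 (mod 35). So x ≡ 33 + 48·34 = 1665 (mod 1680).
Unique solution in [0, 1680): x = 1665.

Final answer: x ≡ 1665 (mod 1680); the representative in [0, 1680) is 1665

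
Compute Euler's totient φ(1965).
φ(1965) = 1040

φ is multiplicative, with φ(p^e) = p^e − p^(e−1). Factorise 1965 = 3 · 5 · 131. Then
  φ(1965) = (3 − 1) · (5 − 1) · (131 − 1) = 2 · 4 · 130 = 1040.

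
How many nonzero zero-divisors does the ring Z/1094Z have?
In Z/1094Z each nonzero element is either a unit (gcd with 1094 is 1) or a zero-divisor (gcd > 1). The number of units is φ(1094): factorise 1094 = 2 · 547, so φ(1094) = (2 − 1) · (547 − 1) = 1 · 546 = 546. The nonzero elements number 1094 − 1 = 1093. Hence the nonzero zero-divisors number 1093 − 546 = 547.

Final answer: Z/1094Z has 547 nonzero zero-divisors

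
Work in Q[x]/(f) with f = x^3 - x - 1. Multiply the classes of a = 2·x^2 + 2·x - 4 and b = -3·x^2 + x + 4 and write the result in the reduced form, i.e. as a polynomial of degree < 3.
a · b ≡ 16·x^2 - 6·x - 20 (mod f(x))

First multiply in Q[x] without reducing: a · b = -6·x^4 - 4·x^3 + 22·x^2 + 4·x - 16. Now divide by f(x) = x^3 - x - 1, eliminating the leading term at each step:
  leading term -6·x^4: subtract (-6·x)·f(x) = -6·x^4 + 6·x^2 + 6·x, leaving -4·x^3 + 16·x^2 - 2·x - 16
  leading term -4·x^3: subtract (-4)·f(x) = -4·x^3 + 4·x + 4, leaving 16·x^2 - 6·x - 20
The degree is now < 3, so this is the remainder. Hence a · b ≡ 16·x^2 - 6·x - 20 in Q[x]/(f).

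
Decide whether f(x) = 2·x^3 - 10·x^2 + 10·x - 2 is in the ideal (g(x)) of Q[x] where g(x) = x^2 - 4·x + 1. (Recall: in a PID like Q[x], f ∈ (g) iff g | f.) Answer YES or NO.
In Q[x] the ideal (g) consists of all multiples of g, so f ∈ (g) iff g | f, i.e. iff the remainder of f on division by g is 0. Divide f by g (g is monic, so eliminate the leading term of the running remainder at each step):
  leading term 2·x^3: subtract (2·x)·g(x) = 2·x^3 - 8·x^2 + 2·x, leaving -2·x^2 + 8·x - 2
  leading term -2·x^2: subtract (-2)·g(x) = -2·x^2 + 8·x - 2, leaving 0
The remainder is 0, so f(x) = g(x) · h(x) with h(x) = 2·x - 2. Hence g | f, i.e. f ∈ (g).

Final answer: YES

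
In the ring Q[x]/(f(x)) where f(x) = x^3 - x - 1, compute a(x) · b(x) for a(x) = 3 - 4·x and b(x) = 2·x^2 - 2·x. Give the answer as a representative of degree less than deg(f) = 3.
a · b ≡ 14·x^2 - 14·x - 8 (mod f(x))

First multiply in Q[x] without reducing: a · b = -8·x^3 + 14·x^2 - 6·x. Now divide by f(x) = x^3 - x - 1, eliminating the leading term at each step:
  leading term -8·x^3: subtract (-8)·f(x) = -8·x^3 + 8·x + 8, leaving 14·x^2 - 14·x - 8
The degree is now < 3, so this is the remainder. Hence a · b ≡ 14·x^2 - 14·x - 8 in Q[x]/(f).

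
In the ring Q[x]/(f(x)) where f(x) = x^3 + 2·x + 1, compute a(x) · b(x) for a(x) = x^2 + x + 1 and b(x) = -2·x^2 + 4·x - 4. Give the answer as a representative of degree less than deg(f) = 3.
First multiply in Q[x] without reducing: a · b = -2·x^4 + 2·x^3 - 2·x^2 - 4. Now divide by f(x) = x^3 + 2·x + 1, eliminating the leading term at each step:
  leading term -2·x^4: subtract (-2·x)·f(x) = -2·x^4 - 4·x^2 - 2·x, leaving 2·x^3 + 2·x^2 + 2·x - 4
  leading term 2·x^3: subtract (2)·f(x) = 2·x^3 + 4·x + 2, leaving 2·x^2 - 2·x - 6
The degree is now < 3, so this is the remainder. Hence a · b ≡ 2·x^2 - 2·x - 6 in Q[x]/(f).

Final answer: a · b ≡ 2·x^2 - 2·x - 6 (mod f(x))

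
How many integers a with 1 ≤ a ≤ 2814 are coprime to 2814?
792

The number of a ∈ {1, ..., 2814} with gcd(a, 2814) = 1 is by definition Euler's totient φ(2814). φ is multiplicative, with φ(p^e) = p^e − p^(e−1). Factorise 2814 = 2 · 3 · 7 · 67. Then
  φ(2814) = (2 − 1) · (3 − 1) · (7 − 1) · (67 − 1) = 1 · 2 · 6 · 66 = 792.
So there are 792 such integers.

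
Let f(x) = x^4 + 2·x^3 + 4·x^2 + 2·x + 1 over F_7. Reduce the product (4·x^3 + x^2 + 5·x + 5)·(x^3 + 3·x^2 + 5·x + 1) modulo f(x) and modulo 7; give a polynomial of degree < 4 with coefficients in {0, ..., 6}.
a · b ≡ 4·x^3 + 5·x^2 + 3 (mod f(x))

Multiply as integer polynomials: a · b = 4·x^6 + 13·x^5 + 28·x^4 + 29·x^3 + 41·x^2 + 30·x + 5. Reducing coefficients mod 7: a · b ≡ 4·x^6 + 6·x^5 + x^3 + 6·x^2 + 2·x + 5. Now divide by f(x) = x^4 + 2·x^3 + 4·x^2 + 2·x + 1 in F_7[x], eliminating the leading term at each step:
  leading term 4·x^6: subtract (4·x^2)·f(x) = 4·x^6 + x^5 + 2·x^4 + x^3 + 4·x^2, leaving 5·x^5 + 5·x^4 + 2·x^2 + 2·x + 5 (coefficients mod 7)
  leading term 5·x^5: subtract (5·x)·f(x) = 5·x^5 + 3·x^4 + 6·x^3 + 3·x^2 + 5·x, leaving 2·x^4 + x^3 + 6·x^2 + 4·x + 5 (coefficients mod 7)
  leading term 2·x^4: subtract (2)·f(x) = 2·x^4 + 4·x^3 + x^2 + 4·x + 2, leaving 4·x^3 + 5·x^2 + 3 (coefficients mod 7)
The degree is now < 4, so this is the remainder. Hence a · b ≡ 4·x^3 + 5·x^2 + 3 in F_7[x]/(f).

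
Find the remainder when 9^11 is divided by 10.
9

Use repeated squaring. Binary(11) = 1011. Walk through the bits of the exponent 11 left-to-right: at each bit after the leading one, square the running value, then multiply by 9 if the bit is 1 (always reducing mod 10):
  bit 1 = 1 (leading): start with 9.
  bit 2 = 0: square 9^2 = 81 ≡ 1 (mod 10).
  bit 3 = 1: square 1^2 = 1; bit is 1, so multiply 1·9 = 9 (mod 10).
  bit 4 = 1: square 9^2 = 81 ≡ 1; bit is 1, so multiply 1·9 = 9 (mod 10).
Final value: 9^11 ≡ 9 (mod 10).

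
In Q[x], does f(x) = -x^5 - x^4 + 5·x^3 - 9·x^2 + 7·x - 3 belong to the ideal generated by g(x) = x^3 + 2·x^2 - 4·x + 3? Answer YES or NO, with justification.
In Q[x] the ideal (g) consists of all multiples of g, so f ∈ (g) iff g | f, i.e. iff the remainder of f on division by g is 0. Divide f by g (g is monic, so eliminate the leading term of the running remainder at each step):
  leading term -x^5: subtract (-x^2)·g(x) = -x^5 - 2·x^4 + 4·x^3 - 3·x^2, leaving x^4 + x^3 - 6·x^2 + 7·x - 3
  leading term x^4: subtract (x)·g(x) = x^4 + 2·x^3 - 4·x^2 + 3·x, leaving -x^3 - 2·x^2 + 4·x - 3
  leading term -x^3: subtract (-1)·g(x) = -x^3 - 2·x^2 + 4·x - 3, leaving 0
The remainder is 0, so f(x) = g(x) · h(x) with h(x) = -x^2 + x - 1. Hence g | f, i.e. f ∈ (g).

Final answer: YES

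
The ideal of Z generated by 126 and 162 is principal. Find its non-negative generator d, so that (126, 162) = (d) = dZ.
In the PID Z, (a, b) is generated by gcd(a, b). Compute gcd(162, 126) with the extended Euclidean algorithm, tracking rows (r, s, t) with s·162 + t·126 = r:
  row A: (162, 1, 0)   [1·162 + 0·126 = 162]
  row B: (126, 0, 1)   [0·162 + 1·126 = 126]
  162 = 1·126 + 36   → row C = row A − 1·row B = (36, 1, −1)   [check: 1·162 − 1·126 = 36]
  126 = 3·36 + 18   → row D = row B − 3·row C = (18, −3, 4)   [check: −3·162 + 4·126 = 18]
  36 = 2·18 + 0   → remainder 0, stop. gcd = 18 (last nonzero row D).
So gcd(126, 162) = 18, with Bézout identity −3·162 + 4·126 = 18. Containment (⊇): the Bézout identity exhibits 18 as an element of (126, 162), giving (18) ⊆ (126, 162). Containment (⊆): since 18 | 126 and 18 | 162 (126 = 18·7, 162 = 18·9), every Z-linear combination of 126 and 162 is divisible by 18, so (126, 162) ⊆ (18). Therefore (126, 162) = (18), d = 18.

Final answer: (126, 162) = (18); d = 18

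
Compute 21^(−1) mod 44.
Apply the extended Euclidean algorithm to (44, 21), tracking rows (r, s, t) with s·44 + t·21 = r. Each division r_prev = q·r_cur + r_new produces the new row as (previous row) − q·(current row):
  row A: (44, 1, 0)   [1·44 + 0·21 = 44]
  row B: (21, 0, 1)   [0·44 + 1·21 = 21]
  44 = 2·21 + 2   → row C = row A − 2·row B = (2, 1, −2)   [check: 1·44 − 2·21 = 2]
  21 = 10·2 + 1   → row D = row B − 10·row C = (1, −10, 21)   [check: −10·44 + 21·21 = 1]
  2 = 2·1 + 0   → remainder 0, stop. gcd = 1 (last nonzero row D).
The gcd is 1, so 21 is invertible mod 44. The last nonzero row gives −10·44 + 21·21 = 1, so t = 21. So 21^(−1) ≡ 21 (mod 44). Verify: 21 · 21 = 441 ≡ 1 (mod 44). ✓

Final answer: 21^(−1) ≡ 21 (mod 44)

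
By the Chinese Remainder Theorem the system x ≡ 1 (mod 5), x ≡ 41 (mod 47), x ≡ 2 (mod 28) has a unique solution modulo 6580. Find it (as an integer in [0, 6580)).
The moduli 5, 47, 28 are pairwise coprime, so by the CRT there is a unique solution mod 5·47·28 = 6580.
Solve by successive substitution. Start with x ≡ 1 (mod 5).
  Combine with x ≡ 41 (mod 47): write x = 1 + 5·t and require 1 + 5·t ≡ 41 (mod 47), i.e. 5·t ≡ 41 − 1 ≡ 40 (mod 47). Since 5^(−1) ≡ 19 (mod 47), t ≡ 19·40 ≡ 8 (mod 47). So x ≡ 1 + 5·8 = 41 (mod 235).
  Combine with x ≡ 2 (mod 28): write x = 41 + 235·t and require 41 + 235·t ≡ 2 (mod 28), i.e. 235·t ≡ 2 − 41 ≡ 17 (mod 28). Since 235^(−1) ≡ 23 (mod 28) (235 ≡ 11 (mod 28)), t ≡ 23·17 ≡ 27 (mod 28). So x ≡ 41 + 235·27 = 6386 (mod 6580).
Unique solution in [0, 6580): x = 6386.

Final answer: x ≡ 6386 (mod 6580); the representative in [0, 6580) is 6386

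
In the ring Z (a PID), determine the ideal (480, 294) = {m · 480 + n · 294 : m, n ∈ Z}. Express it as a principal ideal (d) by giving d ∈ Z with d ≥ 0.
In the PID Z, (a, b) is generated by gcd(a, b). Compute gcd(480, 294) with the extended Euclidean algorithm, tracking rows (r, s, t) with s·480 + t·294 = r:
  row A: (480, 1, 0)   [1·480 + 0·294 = 480]
  row B: (294, 0, 1)   [0·480 + 1·294 = 294]
  480 = 1·294 + 186   → row C = row A − 1·row B = (186, 1, −1)   [check: 1·480 − 1·294 = 186]
  294 = 1·186 + 108   → row D = row B − 1·row C = (108, −1, 2)   [check: −1·480 + 2·294 = 108]
  186 = 1·108 + 78   → row E = row C − 1·row D = (78, 2, −3)   [check: 2·480 − 3·294 = 78]
  108 = 1·78 + 30   → row F = row D − 1·row E = (30, −3, 5)   [check: −3·480 + 5·294 = 30]
  78 = 2·30 + 18   → row G = row E − 2·row F = (18, 8, −13)   [check: 8·480 − 13·294 = 18]
  30 = 1·18 + 12   → row H = row F − 1·row G = (12, −11, 18)   [check: −11·480 + 18·294 = 12]
  18 = 1·12 + 6   → row I = row G − 1·row H = (6, 19, −31)   [check: 19·480 − 31·294 = 6]
  12 = 2·6 + 0   → remainder 0, stop. gcd = 6 (last nonzero row I).
So gcd(480, 294) = 6, with Bézout identity 19·480 − 31·294 = 6. Containment (⊇): the Bézout identity exhibits 6 as an element of (480, 294), giving (6) ⊆ (480, 294). Containment (⊆): since 6 | 480 and 6 | 294 (480 = 6·80, 294 = 6·49), every Z-linear combination of 480 and 294 is divisible by 6, so (480, 294) ⊆ (6). Therefore (480, 294) = (6), d = 6.

Final answer: (480, 294) = (6); d = 6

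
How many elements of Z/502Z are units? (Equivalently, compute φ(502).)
Z/502Z has φ(502) = 250 units

An element a ∈ Z/502Z is a unit iff gcd(a, 502) = 1, so the number of units is φ(502). φ is multiplicative, with φ(p^e) = p^e − p^(e−1). Factorise 502 = 2 · 251. Then
  φ(502) = (2 − 1) · (251 − 1) = 1 · 250 = 250.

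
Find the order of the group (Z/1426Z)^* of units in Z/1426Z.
|(Z/1426Z)^*| = 660

(Z/1426Z)^* consists of the classes a with gcd(a, 1426) = 1, so its order is φ(1426). φ is multiplicative, with φ(p^e) = p^e − p^(e−1). Factorise 1426 = 2 · 23 · 31. Then
  φ(1426) = (2 − 1) · (23 − 1) · (31 − 1) = 1 · 22 · 30 = 660.
Thus |(Z/1426Z)^*| = 660.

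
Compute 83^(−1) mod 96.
83^(−1) ≡ 59 (mod 96)

Apply the extended Euclidean algorithm to (96, 83), tracking rows (r, s, t) with s·96 + t·83 = r. Each division r_prev = q·r_cur + r_new produces the new row as (previous row) − q·(current row):
  row A: (96, 1, 0)   [1·96 + 0·83 = 96]
  row B: (83, 0, 1)   [0·96 + 1·83 = 83]
  96 = 1·83 + 13   → row C = row A − 1·row B = (13, 1, −1)   [check: 1·96 − 1·83 = 13]
  83 = 6·13 + 5   → row D = row B − 6·row C = (5, −6, 7)   [check: −6·96 + 7·83 = 5]
  13 = 2·5 + 3   → row E = row C − 2·row D = (3, 13, −15)   [check: 13·96 − 15·83 = 3]
  5 = 1·3 + 2   → row F = row D − 1·row E = (2, −19, 22)   [check: −19·96 + 22·83 = 2]
  3 = 1·2 + 1   → row G = row E − 1·row F = (1, 32, −37)   [check: 32·96 − 37·83 = 1]
  2 = 2·1 + 0   → remainder 0, stop. gcd = 1 (last nonzero row G).
The gcd is 1, so 83 is invertible mod 96. The last nonzero row gives 32·96 − 37·83 = 1, so t = −37. So 83^(−1) ≡ −37 ≡ 59 (mod 96). Verify: 83 · 59 = 4897 ≡ 1 (mod 96). ✓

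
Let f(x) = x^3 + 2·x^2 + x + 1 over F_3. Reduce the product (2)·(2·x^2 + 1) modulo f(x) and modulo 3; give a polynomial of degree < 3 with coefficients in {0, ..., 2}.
a · b ≡ x^2 + 2 (mod f(x))

Multiply as integer polynomials: a · b = 4·x^2 + 2. Reducing coefficients mod 3: a · b ≡ x^2 + 2. This already has degree < 3, so no reduction by f is needed. Hence a · b ≡ x^2 + 2 in F_3[x]/(f).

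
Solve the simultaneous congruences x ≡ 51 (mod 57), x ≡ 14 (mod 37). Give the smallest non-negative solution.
The moduli 57, 37 are pairwise coprime, so by the CRT there is a unique solution mod 57·37 = 2109.
Solve by successive substitution. Start with x ≡ 51 (mod 57).
  Combine with x ≡ 14 (mod 37): write x = 51 + 57·t and require 51 + 57·t ≡ 14 (mod 37), i.e. 57·t ≡ 14 − 51 ≡ 0 (mod 37). Since 57^(−1) ≡ 13 (mod 37) (57 ≡ 20 (mod 37)), t ≡ 13·0 ≡ 0 (mod 37). So x ≡ 51 + 57·0 = 51 (mod 2109).
Unique solution in [0, 2109): x = 51.

Final answer: x ≡ 51 (mod 2109); the representative in [0, 2109) is 51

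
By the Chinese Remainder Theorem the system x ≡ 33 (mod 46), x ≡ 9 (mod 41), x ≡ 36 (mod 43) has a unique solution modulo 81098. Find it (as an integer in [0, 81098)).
x ≡ 67331 (mod 81098); the representative in [0, 81098) is 67331

The moduli 46, 41, 43 are pairwise coprime, so by the CRT there is a unique solution mod 46·41·43 = 81098.
Solve by successive substitution. Start with x ≡ 33 (mod 46).
  Combine with x ≡ 9 (mod 41): write x = 33 + 46·t and require 33 + 46·t ≡ 9 (mod 41), i.e. 46·t ≡ 9 − 33 ≡ 17 (mod 41). Since 46^(−1) ≡ 33 (mod 41) (46 ≡ 5 (mod 41)), t ≡ 33·17 ≡ 28 (mod 41). So x ≡ 33 + 46·28 = 1321 (mod 1886).
  Combine with x ≡ 36 (mod 43): write x = 1321 + 1886·t and require 1321 + 1886·t ≡ 36 (mod 43), i.e. 1886·t ≡ 36 − 1321 ≡ 5 (mod 43). Since 1886^(−1) ≡ 7 (mod 43) (1886 ≡ 37 (mod 43)), t ≡ 7·5 ≡ 35 (mod 43). So x ≡ 1321 + 1886·35 = 67331 (mod 81098).
Unique solution in [0, 81098): x = 67331.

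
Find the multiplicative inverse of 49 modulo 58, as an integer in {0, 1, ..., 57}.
Apply the extended Euclidean algorithm to (58, 49), tracking rows (r, s, t) with s·58 + t·49 = r. Each division r_prev = q·r_cur + r_new produces the new row as (previous row) − q·(current row):
  row A: (58, 1, 0)   [1·58 + 0·49 = 58]
  row B: (49, 0, 1)   [0·58 + 1·49 = 49]
  58 = 1·49 + 9   → row C = row A − 1·row B = (9, 1, −1)   [check: 1·58 − 1·49 = 9]
  49 = 5·9 + 4   → row D = row B − 5·row C = (4, −5, 6)   [check: −5·58 + 6·49 = 4]
  9 = 2·4 + 1   → row E = row C − 2·row D = (1, 11, −13)   [check: 11·58 − 13·49 = 1]
  4 = 4·1 + 0   → remainder 0, stop. gcd = 1 (last nonzero row E).
The gcd is 1, so 49 is invertible mod 58. The last nonzero row gives 11·58 − 13·49 = 1, so t = −13. So 49^(−1) ≡ −13 ≡ 45 (mod 58). Verify: 49 · 45 = 2205 ≡ 1 (mod 58). ✓

Final answer: 49^(−1) ≡ 45 (mod 58)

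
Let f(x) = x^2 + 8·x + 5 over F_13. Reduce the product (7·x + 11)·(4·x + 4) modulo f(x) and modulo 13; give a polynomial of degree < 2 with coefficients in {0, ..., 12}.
Multiply as integer polynomials: a · b = 28·x^2 + 72·x + 44. Reducing coefficients mod 13: a · b ≡ 2·x^2 + 7·x + 5. Now divide by f(x) = x^2 + 8·x + 5 in F_13[x], eliminating the leading term at each step:
  leading term 2·x^2: subtract (2)·f(x) = 2·x^2 + 3·x + 10, leaving 4·x + 8 (coefficients mod 13)
The degree is now < 2, so this is the remainder. Hence a · b ≡ 4·x + 8 in F_13[x]/(f).

Final answer: a · b ≡ 4·x + 8 (mod f(x))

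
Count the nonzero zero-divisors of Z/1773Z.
Z/1773Z has 596 nonzero zero-divisors

In Z/1773Z each nonzero element is either a unit (gcd with 1773 is 1) or a zero-divisor (gcd > 1). The number of units is φ(1773): factorise 1773 = 3^2 · 197, so φ(1773) = (3^2 − 3^1) · (197 − 1) = 6 · 196 = 1176. The nonzero elements number 1773 − 1 = 1772. Hence the nonzero zero-divisors number 1772 − 1176 = 596.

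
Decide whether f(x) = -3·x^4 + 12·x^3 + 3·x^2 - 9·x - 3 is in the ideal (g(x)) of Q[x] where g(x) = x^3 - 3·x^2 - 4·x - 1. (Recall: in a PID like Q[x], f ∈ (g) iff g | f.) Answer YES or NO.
YES

In Q[x] the ideal (g) consists of all multiples of g, so f ∈ (g) iff g | f, i.e. iff the remainder of f on division by g is 0. Divide f by g (g is monic, so eliminate the leading term of the running remainder at each step):
  leading term -3·x^4: subtract (-3·x)·g(x) = -3·x^4 + 9·x^3 + 12·x^2 + 3·x, leaving 3·x^3 - 9·x^2 - 12·x - 3
  leading term 3·x^3: subtract (3)·g(x) = 3·x^3 - 9·x^2 - 12·x - 3, leaving 0
The remainder is 0, so f(x) = g(x) · h(x) with h(x) = 3 - 3·x. Hence g | f, i.e. f ∈ (g).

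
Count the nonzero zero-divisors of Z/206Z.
In Z/206Z each nonzero element is either a unit (gcd with 206 is 1) or a zero-divisor (gcd > 1). The number of units is φ(206): factorise 206 = 2 · 103, so φ(206) = (2 − 1) · (103 − 1) = 1 · 102 = 102. The nonzero elements number 206 − 1 = 205. Hence the nonzero zero-divisors number 205 − 102 = 103.

Final answer: Z/206Z has 103 nonzero zero-divisors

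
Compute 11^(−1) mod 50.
Apply the extended Euclidean algorithm to (50, 11), tracking rows (r, s, t) with s·50 + t·11 = r. Each division r_prev = q·r_cur + r_new produces the new row as (previous row) − q·(current row):
  row A: (50, 1, 0)   [1·50 + 0·11 = 50]
  row B: (11, 0, 1)   [0·50 + 1·11 = 11]
  50 = 4·11 + 6   → row C = row A − 4·row B = (6, 1, −4)   [check: 1·50 − 4·11 = 6]
  11 = 1·6 + 5   → row D = row B − 1·row C = (5, −1, 5)   [check: −1·50 + 5·11 = 5]
  6 = 1·5 + 1   → row E = row C − 1·row D = (1, 2, −9)   [check: 2·50 − 9·11 = 1]
  5 = 5·1 + 0   → remainder 0, stop. gcd = 1 (last nonzero row E).
The gcd is 1, so 11 is invertible mod 50. The last nonzero row gives 2·50 − 9·11 = 1, so t = −9. So 11^(−1) ≡ −9 ≡ 41 (mod 50). Verify: 11 · 41 = 451 ≡ 1 (mod 50). ✓

Final answer: 11^(−1) ≡ 41 (mod 50)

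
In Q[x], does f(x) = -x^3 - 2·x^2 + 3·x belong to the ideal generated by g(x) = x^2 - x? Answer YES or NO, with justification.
YES

In Q[x] the ideal (g) consists of all multiples of g, so f ∈ (g) iff g | f, i.e. iff the remainder of f on division by g is 0. Divide f by g (g is monic, so eliminate the leading term of the running remainder at each step):
  leading term -x^3: subtract (-x)·g(x) = -x^3 + x^2, leaving -3·x^2 + 3·x
  leading term -3·x^2: subtract (-3)·g(x) = -3·x^2 + 3·x, leaving 0
The remainder is 0, so f(x) = g(x) · h(x) with h(x) = -x - 3. Hence g | f, i.e. f ∈ (g).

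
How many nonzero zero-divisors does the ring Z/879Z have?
In Z/879Z each nonzero element is either a unit (gcd with 879 is 1) or a zero-divisor (gcd > 1). The number of units is φ(879): factorise 879 = 3 · 293, so φ(879) = (3 − 1) · (293 − 1) = 2 · 292 = 584. The nonzero elements number 879 − 1 = 878. Hence the nonzero zero-divisors number 878 − 584 = 294.

Final answer: Z/879Z has 294 nonzero zero-divisors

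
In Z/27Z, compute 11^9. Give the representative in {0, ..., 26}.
26

Use repeated squaring. Binary(9) = 1001. Walk through the bits of the exponent 9 left-to-right: at each bit after the leading one, square the running value, then multiply by 11 if the bit is 1 (always reducing mod 27):
  bit 1 = 1 (leading): start with 11.
  bit 2 = 0: square 11^2 = 121 ≡ 13 (mod 27).
  bit 3 = 0: square 13^2 = 169 ≡ 7 (mod 27).
  bit 4 = 1: square 7^2 = 49 ≡ 22; bit is 1, so multiply 22·11 = 242 ≡ 26 (mod 27).
Final value: 11^9 ≡ 26 (mod 27).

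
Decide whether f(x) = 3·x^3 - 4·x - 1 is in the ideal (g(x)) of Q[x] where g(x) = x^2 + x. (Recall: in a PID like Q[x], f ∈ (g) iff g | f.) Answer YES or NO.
In Q[x] the ideal (g) consists of all multiples of g, so f ∈ (g) iff g | f, i.e. iff the remainder of f on division by g is 0. Divide f by g (g is monic, so eliminate the leading term of the running remainder at each step):
  leading term 3·x^3: subtract (3·x)·g(x) = 3·x^3 + 3·x^2, leaving -3·x^2 - 4·x - 1
  leading term -3·x^2: subtract (-3)·g(x) = -3·x^2 - 3·x, leaving -x - 1
The remainder r(x) = -x - 1 ≠ 0 (and deg r < deg g), so g ∤ f, i.e. f ∉ (g).

Final answer: NO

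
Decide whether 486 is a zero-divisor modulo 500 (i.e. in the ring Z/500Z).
YES

gcd(486, 500) = 2 > 1, so 486 is not a unit in Z/500Z. In Z/nZ every nonzero non-unit is a zero-divisor: explicitly, take b = 500/gcd = 250 ≠ 0 (mod 500); then 486·250 = 121500 = 243·500, i.e. 486·250 ≡ 0 (mod 500). So 486 is a zero-divisor.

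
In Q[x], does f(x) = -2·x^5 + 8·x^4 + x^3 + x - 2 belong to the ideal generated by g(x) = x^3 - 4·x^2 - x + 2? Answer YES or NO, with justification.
YES

In Q[x] the ideal (g) consists of all multiples of g, so f ∈ (g) iff g | f, i.e. iff the remainder of f on division by g is 0. Divide f by g (g is monic, so eliminate the leading term of the running remainder at each step):
  leading term -2·x^5: subtract (-2·x^2)·g(x) = -2·x^5 + 8·x^4 + 2·x^3 - 4·x^2, leaving -x^3 + 4·x^2 + x - 2
  leading term -x^3: subtract (-1)·g(x) = -x^3 + 4·x^2 + x - 2, leaving 0
The remainder is 0, so f(x) = g(x) · h(x) with h(x) = -2·x^2 - 1. Hence g | f, i.e. f ∈ (g).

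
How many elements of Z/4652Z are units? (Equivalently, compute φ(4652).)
An element a ∈ Z/4652Z is a unit iff gcd(a, 4652) = 1, so the number of units is φ(4652). φ is multiplicative, with φ(p^e) = p^e − p^(e−1). Factorise 4652 = 2^2 · 1163. Then
  φ(4652) = (2^2 − 2^1) · (1163 − 1) = 2 · 1162 = 2324.

Final answer: Z/4652Z has φ(4652) = 2324 units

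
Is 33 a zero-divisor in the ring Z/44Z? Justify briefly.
YES

gcd(33, 44) = 11 > 1, so 33 is not a unit in Z/44Z. In Z/nZ every nonzero non-unit is a zero-divisor: explicitly, take b = 44/gcd = 4 ≠ 0 (mod 44); then 33·4 = 132 = 3·44, i.e. 33·4 ≡ 0 (mod 44). So 33 is a zero-divisor.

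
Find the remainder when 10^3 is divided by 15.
10

Use repeated squaring. Binary(3) = 11. Walk through the bits of the exponent 3 left-to-right: at each bit after the leading one, square the running value, then multiply by 10 if the bit is 1 (always reducing mod 15):
  bit 1 = 1 (leading): start with 10.
  bit 2 = 1: square 10^2 = 100 ≡ 10; bit is 1, so multiply 10·10 = 100 ≡ 10 (mod 15).
Final value: 10^3 ≡ 10 (mod 15).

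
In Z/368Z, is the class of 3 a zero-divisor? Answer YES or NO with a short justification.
NO

gcd(3, 368) = 1, so 3 is a unit in Z/368Z (it has a multiplicative inverse). A unit cannot be a zero-divisor: if 3·b ≡ 0 then multiplying both sides by 3^(−1) gives b ≡ 0. So 3 is not a zero-divisor.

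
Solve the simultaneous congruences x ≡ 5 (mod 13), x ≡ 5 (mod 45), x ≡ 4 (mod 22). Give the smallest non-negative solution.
x ≡ 2930 (mod 12870); the representative in [0, 12870) is 2930

The moduli 13, 45, 22 are pairwise coprime, so by the CRT there is a unique solution mod 13·45·22 = 12870.
Solve by successive substitution. Start with x ≡ 5 (mod 13).
  Combine with x ≡ 5 (mod 45): write x = 5 + 13·t and require 5 + 13·t ≡ 5 (mod 45), i.e. 13·t ≡ 5 − 5 ≡ 0 (mod 45). Since 13^(−1) ≡ 7 (mod 45), t ≡ 7·0 ≡ 0 (mod 45). So x ≡ 5 + 13·0 = 5 (mod 585).
  Combine with x ≡ 4 (mod 22): write x = 5 + 585·t and require 5 + 585·t ≡ 4 (mod 22), i.e. 585·t ≡ 4 − 5 ≡ 21 (mod 22). Since 585^(−1) ≡ 17 (mod 22) (585 ≡ 13 (mod 22)), t ≡ 17·21 ≡ 5 (mod 22). So x ≡ 5 + 585·5 = 2930 (mod 12870).
Unique solution in [0, 12870): x = 2930.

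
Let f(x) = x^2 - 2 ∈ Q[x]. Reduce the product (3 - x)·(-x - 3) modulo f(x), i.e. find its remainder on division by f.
First multiply in Q[x] without reducing: a · b = x^2 - 9. Now divide by f(x) = x^2 - 2, eliminating the leading term at each step:
  leading term x^2: subtract (1)·f(x) = x^2 - 2, leaving -7
The degree is now < 2, so this is the remainder. Hence a · b ≡ -7 in Q[x]/(f).

Final answer: a · b ≡ -7 (mod f(x))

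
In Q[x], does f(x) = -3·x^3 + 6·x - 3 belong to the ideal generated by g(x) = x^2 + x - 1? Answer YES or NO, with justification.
In Q[x] the ideal (g) consists of all multiples of g, so f ∈ (g) iff g | f, i.e. iff the remainder of f on division by g is 0. Divide f by g (g is monic, so eliminate the leading term of the running remainder at each step):
  leading term -3·x^3: subtract (-3·x)·g(x) = -3·x^3 - 3·x^2 + 3·x, leaving 3·x^2 + 3·x - 3
  leading term 3·x^2: subtract (3)·g(x) = 3·x^2 + 3·x - 3, leaving 0
The remainder is 0, so f(x) = g(x) · h(x) with h(x) = 3 - 3·x. Hence g | f, i.e. f ∈ (g).

Final answer: YES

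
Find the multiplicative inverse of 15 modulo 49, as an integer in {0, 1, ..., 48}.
15^(−1) ≡ 36 (mod 49)

Apply the extended Euclidean algorithm to (49, 15), tracking rows (r, s, t) with s·49 + t·15 = r. Each division r_prev = q·r_cur + r_new produces the new row as (previous row) − q·(current row):
  row A: (49, 1, 0)   [1·49 + 0·15 = 49]
  row B: (15, 0, 1)   [0·49 + 1·15 = 15]
  49 = 3·15 + 4   → row C = row A − 3·row B = (4, 1, −3)   [check: 1·49 − 3·15 = 4]
  15 = 3·4 + 3   → row D = row B − 3·row C = (3, −3, 10)   [check: −3·49 + 10·15 = 3]
  4 = 1·3 + 1   → row E = row C − 1·row D = (1, 4, −13)   [check: 4·49 − 13·15 = 1]
  3 = 3·1 + 0   → remainder 0, stop. gcd = 1 (last nonzero row E).
The gcd is 1, so 15 is invertible mod 49. The last nonzero row gives 4·49 − 13·15 = 1, so t = −13. So 15^(−1) ≡ −13 ≡ 36 (mod 49). Verify: 15 · 36 = 540 ≡ 1 (mod 49). ✓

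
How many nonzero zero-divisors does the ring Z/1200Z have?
In Z/1200Z each nonzero element is either a unit (gcd with 1200 is 1) or a zero-divisor (gcd > 1). The number of units is φ(1200): factorise 1200 = 2^4 · 3 · 5^2, so φ(1200) = (2^4 − 2^3) · (3 − 1) · (5^2 − 5^1) = 8 · 2 · 20 = 320. The nonzero elements number 1200 − 1 = 1199. Hence the nonzero zero-divisors number 1199 − 320 = 879.

Final answer: Z/1200Z has 879 nonzero zero-divisors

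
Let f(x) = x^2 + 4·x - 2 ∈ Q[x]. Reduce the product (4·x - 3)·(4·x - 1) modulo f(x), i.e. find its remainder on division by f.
First multiply in Q[x] without reducing: a · b = 16·x^2 - 16·x + 3. Now divide by f(x) = x^2 + 4·x - 2, eliminating the leading term at each step:
  leading term 16·x^2: subtract (16)·f(x) = 16·x^2 + 64·x - 32, leaving 35 - 80·x
The degree is now < 2, so this is the remainder. Hence a · b ≡ 35 - 80·x in Q[x]/(f).

Final answer: a · b ≡ 35 - 80·x (mod f(x))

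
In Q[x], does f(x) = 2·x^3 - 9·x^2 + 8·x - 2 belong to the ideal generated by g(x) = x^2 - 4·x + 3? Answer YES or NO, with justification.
In Q[x] the ideal (g) consists of all multiples of g, so f ∈ (g) iff g | f, i.e. iff the remainder of f on division by g is 0. Divide f by g (g is monic, so eliminate the leading term of the running remainder at each step):
  leading term 2·x^3: subtract (2·x)·g(x) = 2·x^3 - 8·x^2 + 6·x, leaving -x^2 + 2·x - 2
  leading term -x^2: subtract (-1)·g(x) = -x^2 + 4·x - 3, leaving 1 - 2·x
The remainder r(x) = 1 - 2·x ≠ 0 (and deg r < deg g), so g ∤ f, i.e. f ∉ (g).

Final answer: NO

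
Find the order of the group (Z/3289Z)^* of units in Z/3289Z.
(Z/3289Z)^* consists of the classes a with gcd(a, 3289) = 1, so its order is φ(3289). φ is multiplicative, with φ(p^e) = p^e − p^(e−1). Factorise 3289 = 11 · 13 · 23. Then
  φ(3289) = (11 − 1) · (13 − 1) · (23 − 1) = 10 · 12 · 22 = 2640.
Thus |(Z/3289Z)^*| = 2640.

Final answer: |(Z/3289Z)^*| = 2640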